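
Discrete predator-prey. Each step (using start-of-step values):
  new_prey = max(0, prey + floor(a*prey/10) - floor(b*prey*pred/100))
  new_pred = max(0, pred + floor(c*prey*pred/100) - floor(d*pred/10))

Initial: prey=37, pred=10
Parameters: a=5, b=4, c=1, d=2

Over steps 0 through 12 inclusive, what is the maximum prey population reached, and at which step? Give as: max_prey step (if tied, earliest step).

Step 1: prey: 37+18-14=41; pred: 10+3-2=11
Step 2: prey: 41+20-18=43; pred: 11+4-2=13
Step 3: prey: 43+21-22=42; pred: 13+5-2=16
Step 4: prey: 42+21-26=37; pred: 16+6-3=19
Step 5: prey: 37+18-28=27; pred: 19+7-3=23
Step 6: prey: 27+13-24=16; pred: 23+6-4=25
Step 7: prey: 16+8-16=8; pred: 25+4-5=24
Step 8: prey: 8+4-7=5; pred: 24+1-4=21
Step 9: prey: 5+2-4=3; pred: 21+1-4=18
Step 10: prey: 3+1-2=2; pred: 18+0-3=15
Step 11: prey: 2+1-1=2; pred: 15+0-3=12
Step 12: prey: 2+1-0=3; pred: 12+0-2=10
Max prey = 43 at step 2

Answer: 43 2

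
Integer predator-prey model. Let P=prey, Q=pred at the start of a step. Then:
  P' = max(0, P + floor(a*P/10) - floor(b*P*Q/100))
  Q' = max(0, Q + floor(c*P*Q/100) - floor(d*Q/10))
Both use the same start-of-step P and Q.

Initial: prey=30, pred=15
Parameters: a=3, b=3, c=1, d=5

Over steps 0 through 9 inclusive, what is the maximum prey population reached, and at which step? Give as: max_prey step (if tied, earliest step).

Step 1: prey: 30+9-13=26; pred: 15+4-7=12
Step 2: prey: 26+7-9=24; pred: 12+3-6=9
Step 3: prey: 24+7-6=25; pred: 9+2-4=7
Step 4: prey: 25+7-5=27; pred: 7+1-3=5
Step 5: prey: 27+8-4=31; pred: 5+1-2=4
Step 6: prey: 31+9-3=37; pred: 4+1-2=3
Step 7: prey: 37+11-3=45; pred: 3+1-1=3
Step 8: prey: 45+13-4=54; pred: 3+1-1=3
Step 9: prey: 54+16-4=66; pred: 3+1-1=3
Max prey = 66 at step 9

Answer: 66 9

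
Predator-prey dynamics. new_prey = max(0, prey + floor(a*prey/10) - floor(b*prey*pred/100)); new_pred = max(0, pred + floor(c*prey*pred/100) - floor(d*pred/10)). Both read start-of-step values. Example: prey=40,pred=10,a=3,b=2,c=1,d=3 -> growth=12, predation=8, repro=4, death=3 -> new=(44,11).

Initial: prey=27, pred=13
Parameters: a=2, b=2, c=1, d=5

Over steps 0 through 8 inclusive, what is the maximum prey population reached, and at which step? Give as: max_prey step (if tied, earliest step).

Step 1: prey: 27+5-7=25; pred: 13+3-6=10
Step 2: prey: 25+5-5=25; pred: 10+2-5=7
Step 3: prey: 25+5-3=27; pred: 7+1-3=5
Step 4: prey: 27+5-2=30; pred: 5+1-2=4
Step 5: prey: 30+6-2=34; pred: 4+1-2=3
Step 6: prey: 34+6-2=38; pred: 3+1-1=3
Step 7: prey: 38+7-2=43; pred: 3+1-1=3
Step 8: prey: 43+8-2=49; pred: 3+1-1=3
Max prey = 49 at step 8

Answer: 49 8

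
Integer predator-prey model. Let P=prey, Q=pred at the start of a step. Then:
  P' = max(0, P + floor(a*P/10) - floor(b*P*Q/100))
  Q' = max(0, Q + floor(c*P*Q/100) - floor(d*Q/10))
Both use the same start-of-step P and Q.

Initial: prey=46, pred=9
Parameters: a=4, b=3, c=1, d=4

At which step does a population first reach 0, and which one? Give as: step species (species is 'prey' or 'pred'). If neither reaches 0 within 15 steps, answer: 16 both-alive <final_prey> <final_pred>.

Answer: 16 both-alive 27 5

Derivation:
Step 1: prey: 46+18-12=52; pred: 9+4-3=10
Step 2: prey: 52+20-15=57; pred: 10+5-4=11
Step 3: prey: 57+22-18=61; pred: 11+6-4=13
Step 4: prey: 61+24-23=62; pred: 13+7-5=15
Step 5: prey: 62+24-27=59; pred: 15+9-6=18
Step 6: prey: 59+23-31=51; pred: 18+10-7=21
Step 7: prey: 51+20-32=39; pred: 21+10-8=23
Step 8: prey: 39+15-26=28; pred: 23+8-9=22
Step 9: prey: 28+11-18=21; pred: 22+6-8=20
Step 10: prey: 21+8-12=17; pred: 20+4-8=16
Step 11: prey: 17+6-8=15; pred: 16+2-6=12
Step 12: prey: 15+6-5=16; pred: 12+1-4=9
Step 13: prey: 16+6-4=18; pred: 9+1-3=7
Step 14: prey: 18+7-3=22; pred: 7+1-2=6
Step 15: prey: 22+8-3=27; pred: 6+1-2=5
No extinction within 15 steps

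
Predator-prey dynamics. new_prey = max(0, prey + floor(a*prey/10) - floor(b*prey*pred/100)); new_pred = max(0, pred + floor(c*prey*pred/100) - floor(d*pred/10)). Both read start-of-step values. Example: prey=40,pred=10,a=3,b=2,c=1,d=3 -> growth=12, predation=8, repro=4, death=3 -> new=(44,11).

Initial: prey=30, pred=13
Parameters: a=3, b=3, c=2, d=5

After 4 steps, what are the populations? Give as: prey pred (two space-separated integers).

Answer: 19 13

Derivation:
Step 1: prey: 30+9-11=28; pred: 13+7-6=14
Step 2: prey: 28+8-11=25; pred: 14+7-7=14
Step 3: prey: 25+7-10=22; pred: 14+7-7=14
Step 4: prey: 22+6-9=19; pred: 14+6-7=13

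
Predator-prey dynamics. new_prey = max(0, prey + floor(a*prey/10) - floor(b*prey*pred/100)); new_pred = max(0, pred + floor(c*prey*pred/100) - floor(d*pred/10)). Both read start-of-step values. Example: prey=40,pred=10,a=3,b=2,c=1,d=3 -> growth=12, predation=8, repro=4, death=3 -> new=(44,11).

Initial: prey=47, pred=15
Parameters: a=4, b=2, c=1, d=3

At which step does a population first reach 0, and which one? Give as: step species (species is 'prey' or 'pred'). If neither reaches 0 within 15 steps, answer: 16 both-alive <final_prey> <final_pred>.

Answer: 16 both-alive 15 6

Derivation:
Step 1: prey: 47+18-14=51; pred: 15+7-4=18
Step 2: prey: 51+20-18=53; pred: 18+9-5=22
Step 3: prey: 53+21-23=51; pred: 22+11-6=27
Step 4: prey: 51+20-27=44; pred: 27+13-8=32
Step 5: prey: 44+17-28=33; pred: 32+14-9=37
Step 6: prey: 33+13-24=22; pred: 37+12-11=38
Step 7: prey: 22+8-16=14; pred: 38+8-11=35
Step 8: prey: 14+5-9=10; pred: 35+4-10=29
Step 9: prey: 10+4-5=9; pred: 29+2-8=23
Step 10: prey: 9+3-4=8; pred: 23+2-6=19
Step 11: prey: 8+3-3=8; pred: 19+1-5=15
Step 12: prey: 8+3-2=9; pred: 15+1-4=12
Step 13: prey: 9+3-2=10; pred: 12+1-3=10
Step 14: prey: 10+4-2=12; pred: 10+1-3=8
Step 15: prey: 12+4-1=15; pred: 8+0-2=6
No extinction within 15 steps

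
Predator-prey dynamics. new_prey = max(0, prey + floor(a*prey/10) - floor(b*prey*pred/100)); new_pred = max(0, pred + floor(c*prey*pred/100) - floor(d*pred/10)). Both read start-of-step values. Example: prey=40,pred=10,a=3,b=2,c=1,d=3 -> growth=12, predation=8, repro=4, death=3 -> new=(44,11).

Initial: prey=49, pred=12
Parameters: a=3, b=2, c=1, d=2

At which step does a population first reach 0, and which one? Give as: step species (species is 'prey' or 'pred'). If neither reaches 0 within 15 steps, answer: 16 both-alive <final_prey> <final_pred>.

Answer: 16 both-alive 1 8

Derivation:
Step 1: prey: 49+14-11=52; pred: 12+5-2=15
Step 2: prey: 52+15-15=52; pred: 15+7-3=19
Step 3: prey: 52+15-19=48; pred: 19+9-3=25
Step 4: prey: 48+14-24=38; pred: 25+12-5=32
Step 5: prey: 38+11-24=25; pred: 32+12-6=38
Step 6: prey: 25+7-19=13; pred: 38+9-7=40
Step 7: prey: 13+3-10=6; pred: 40+5-8=37
Step 8: prey: 6+1-4=3; pred: 37+2-7=32
Step 9: prey: 3+0-1=2; pred: 32+0-6=26
Step 10: prey: 2+0-1=1; pred: 26+0-5=21
Step 11: prey: 1+0-0=1; pred: 21+0-4=17
Step 12: prey: 1+0-0=1; pred: 17+0-3=14
Step 13: prey: 1+0-0=1; pred: 14+0-2=12
Step 14: prey: 1+0-0=1; pred: 12+0-2=10
Step 15: prey: 1+0-0=1; pred: 10+0-2=8
No extinction within 15 steps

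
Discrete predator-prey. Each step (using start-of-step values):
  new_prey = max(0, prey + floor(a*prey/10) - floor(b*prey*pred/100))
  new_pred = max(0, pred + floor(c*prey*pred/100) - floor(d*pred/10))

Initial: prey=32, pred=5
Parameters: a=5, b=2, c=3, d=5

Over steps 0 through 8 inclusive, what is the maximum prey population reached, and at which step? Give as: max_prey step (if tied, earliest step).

Answer: 76 3

Derivation:
Step 1: prey: 32+16-3=45; pred: 5+4-2=7
Step 2: prey: 45+22-6=61; pred: 7+9-3=13
Step 3: prey: 61+30-15=76; pred: 13+23-6=30
Step 4: prey: 76+38-45=69; pred: 30+68-15=83
Step 5: prey: 69+34-114=0; pred: 83+171-41=213
Step 6: prey: 0+0-0=0; pred: 213+0-106=107
Step 7: prey: 0+0-0=0; pred: 107+0-53=54
Step 8: prey: 0+0-0=0; pred: 54+0-27=27
Max prey = 76 at step 3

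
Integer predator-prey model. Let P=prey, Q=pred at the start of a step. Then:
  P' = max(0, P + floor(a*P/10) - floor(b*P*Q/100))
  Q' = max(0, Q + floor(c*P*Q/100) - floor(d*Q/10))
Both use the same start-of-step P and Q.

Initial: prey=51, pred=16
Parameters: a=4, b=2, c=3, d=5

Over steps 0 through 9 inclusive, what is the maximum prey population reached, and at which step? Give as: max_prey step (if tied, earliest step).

Answer: 55 1

Derivation:
Step 1: prey: 51+20-16=55; pred: 16+24-8=32
Step 2: prey: 55+22-35=42; pred: 32+52-16=68
Step 3: prey: 42+16-57=1; pred: 68+85-34=119
Step 4: prey: 1+0-2=0; pred: 119+3-59=63
Step 5: prey: 0+0-0=0; pred: 63+0-31=32
Step 6: prey: 0+0-0=0; pred: 32+0-16=16
Step 7: prey: 0+0-0=0; pred: 16+0-8=8
Step 8: prey: 0+0-0=0; pred: 8+0-4=4
Step 9: prey: 0+0-0=0; pred: 4+0-2=2
Max prey = 55 at step 1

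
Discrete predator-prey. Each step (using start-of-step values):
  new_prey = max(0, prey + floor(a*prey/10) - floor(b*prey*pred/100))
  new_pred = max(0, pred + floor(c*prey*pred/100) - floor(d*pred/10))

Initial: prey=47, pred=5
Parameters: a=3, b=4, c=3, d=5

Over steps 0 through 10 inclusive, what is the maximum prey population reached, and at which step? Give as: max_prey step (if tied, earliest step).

Answer: 52 1

Derivation:
Step 1: prey: 47+14-9=52; pred: 5+7-2=10
Step 2: prey: 52+15-20=47; pred: 10+15-5=20
Step 3: prey: 47+14-37=24; pred: 20+28-10=38
Step 4: prey: 24+7-36=0; pred: 38+27-19=46
Step 5: prey: 0+0-0=0; pred: 46+0-23=23
Step 6: prey: 0+0-0=0; pred: 23+0-11=12
Step 7: prey: 0+0-0=0; pred: 12+0-6=6
Step 8: prey: 0+0-0=0; pred: 6+0-3=3
Step 9: prey: 0+0-0=0; pred: 3+0-1=2
Step 10: prey: 0+0-0=0; pred: 2+0-1=1
Max prey = 52 at step 1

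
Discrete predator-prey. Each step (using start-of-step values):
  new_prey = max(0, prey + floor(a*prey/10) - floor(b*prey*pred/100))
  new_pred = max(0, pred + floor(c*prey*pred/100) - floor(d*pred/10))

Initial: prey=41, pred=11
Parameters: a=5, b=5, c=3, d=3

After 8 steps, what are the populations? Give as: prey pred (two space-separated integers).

Step 1: prey: 41+20-22=39; pred: 11+13-3=21
Step 2: prey: 39+19-40=18; pred: 21+24-6=39
Step 3: prey: 18+9-35=0; pred: 39+21-11=49
Step 4: prey: 0+0-0=0; pred: 49+0-14=35
Step 5: prey: 0+0-0=0; pred: 35+0-10=25
Step 6: prey: 0+0-0=0; pred: 25+0-7=18
Step 7: prey: 0+0-0=0; pred: 18+0-5=13
Step 8: prey: 0+0-0=0; pred: 13+0-3=10

Answer: 0 10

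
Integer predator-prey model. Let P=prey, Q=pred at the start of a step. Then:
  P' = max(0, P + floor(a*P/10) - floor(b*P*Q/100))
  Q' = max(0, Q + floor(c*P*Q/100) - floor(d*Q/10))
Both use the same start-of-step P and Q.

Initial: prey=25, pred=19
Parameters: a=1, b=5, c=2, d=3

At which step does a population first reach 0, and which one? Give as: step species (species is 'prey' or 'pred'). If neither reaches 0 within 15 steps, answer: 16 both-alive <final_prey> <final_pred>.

Step 1: prey: 25+2-23=4; pred: 19+9-5=23
Step 2: prey: 4+0-4=0; pred: 23+1-6=18
First extinction: prey at step 2

Answer: 2 prey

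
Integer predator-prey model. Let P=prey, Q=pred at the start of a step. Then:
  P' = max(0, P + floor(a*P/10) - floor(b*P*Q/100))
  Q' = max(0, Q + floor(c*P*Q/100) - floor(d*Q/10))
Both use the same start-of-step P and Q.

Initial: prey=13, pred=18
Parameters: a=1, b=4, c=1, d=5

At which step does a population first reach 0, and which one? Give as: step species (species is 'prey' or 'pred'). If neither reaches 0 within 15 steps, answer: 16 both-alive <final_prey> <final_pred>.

Answer: 16 both-alive 3 1

Derivation:
Step 1: prey: 13+1-9=5; pred: 18+2-9=11
Step 2: prey: 5+0-2=3; pred: 11+0-5=6
Step 3: prey: 3+0-0=3; pred: 6+0-3=3
Step 4: prey: 3+0-0=3; pred: 3+0-1=2
Step 5: prey: 3+0-0=3; pred: 2+0-1=1
Step 6: prey: 3+0-0=3; pred: 1+0-0=1
Steps 7-15: state stable at prey=3, pred=1 (no change)
No extinction within 15 steps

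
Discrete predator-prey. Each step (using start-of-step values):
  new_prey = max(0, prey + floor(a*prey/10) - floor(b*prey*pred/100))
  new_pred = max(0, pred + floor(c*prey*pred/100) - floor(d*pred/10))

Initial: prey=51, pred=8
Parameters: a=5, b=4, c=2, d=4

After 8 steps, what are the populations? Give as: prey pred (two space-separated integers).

Answer: 0 8

Derivation:
Step 1: prey: 51+25-16=60; pred: 8+8-3=13
Step 2: prey: 60+30-31=59; pred: 13+15-5=23
Step 3: prey: 59+29-54=34; pred: 23+27-9=41
Step 4: prey: 34+17-55=0; pred: 41+27-16=52
Step 5: prey: 0+0-0=0; pred: 52+0-20=32
Step 6: prey: 0+0-0=0; pred: 32+0-12=20
Step 7: prey: 0+0-0=0; pred: 20+0-8=12
Step 8: prey: 0+0-0=0; pred: 12+0-4=8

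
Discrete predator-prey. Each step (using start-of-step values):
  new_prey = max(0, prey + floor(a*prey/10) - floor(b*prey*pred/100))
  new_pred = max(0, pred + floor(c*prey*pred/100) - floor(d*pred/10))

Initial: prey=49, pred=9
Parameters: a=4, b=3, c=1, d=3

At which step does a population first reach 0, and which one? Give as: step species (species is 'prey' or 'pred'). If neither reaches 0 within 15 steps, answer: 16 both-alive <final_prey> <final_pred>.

Answer: 16 both-alive 13 3

Derivation:
Step 1: prey: 49+19-13=55; pred: 9+4-2=11
Step 2: prey: 55+22-18=59; pred: 11+6-3=14
Step 3: prey: 59+23-24=58; pred: 14+8-4=18
Step 4: prey: 58+23-31=50; pred: 18+10-5=23
Step 5: prey: 50+20-34=36; pred: 23+11-6=28
Step 6: prey: 36+14-30=20; pred: 28+10-8=30
Step 7: prey: 20+8-18=10; pred: 30+6-9=27
Step 8: prey: 10+4-8=6; pred: 27+2-8=21
Step 9: prey: 6+2-3=5; pred: 21+1-6=16
Step 10: prey: 5+2-2=5; pred: 16+0-4=12
Step 11: prey: 5+2-1=6; pred: 12+0-3=9
Step 12: prey: 6+2-1=7; pred: 9+0-2=7
Step 13: prey: 7+2-1=8; pred: 7+0-2=5
Step 14: prey: 8+3-1=10; pred: 5+0-1=4
Step 15: prey: 10+4-1=13; pred: 4+0-1=3
No extinction within 15 steps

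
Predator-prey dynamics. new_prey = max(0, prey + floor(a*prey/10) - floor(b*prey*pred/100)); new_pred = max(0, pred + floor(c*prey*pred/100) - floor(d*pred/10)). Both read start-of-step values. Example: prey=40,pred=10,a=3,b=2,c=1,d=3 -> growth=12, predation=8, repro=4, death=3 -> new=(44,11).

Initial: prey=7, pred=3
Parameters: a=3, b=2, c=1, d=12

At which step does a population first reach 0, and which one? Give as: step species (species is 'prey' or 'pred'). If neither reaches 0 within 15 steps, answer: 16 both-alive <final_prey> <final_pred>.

Answer: 1 pred

Derivation:
Step 1: prey: 7+2-0=9; pred: 3+0-3=0
First extinction: pred at step 1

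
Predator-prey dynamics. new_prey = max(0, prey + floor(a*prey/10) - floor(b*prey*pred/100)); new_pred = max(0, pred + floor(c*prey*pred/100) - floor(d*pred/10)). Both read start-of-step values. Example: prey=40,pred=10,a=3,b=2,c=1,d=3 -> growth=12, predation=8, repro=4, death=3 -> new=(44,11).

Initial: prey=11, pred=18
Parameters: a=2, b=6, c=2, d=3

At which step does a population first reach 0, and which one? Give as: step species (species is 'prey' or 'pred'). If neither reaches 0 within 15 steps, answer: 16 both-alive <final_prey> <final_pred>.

Step 1: prey: 11+2-11=2; pred: 18+3-5=16
Step 2: prey: 2+0-1=1; pred: 16+0-4=12
Step 3: prey: 1+0-0=1; pred: 12+0-3=9
Step 4: prey: 1+0-0=1; pred: 9+0-2=7
Step 5: prey: 1+0-0=1; pred: 7+0-2=5
Step 6: prey: 1+0-0=1; pred: 5+0-1=4
Step 7: prey: 1+0-0=1; pred: 4+0-1=3
Step 8: prey: 1+0-0=1; pred: 3+0-0=3
Steps 9-15: state stable at prey=1, pred=3 (no change)
No extinction within 15 steps

Answer: 16 both-alive 1 3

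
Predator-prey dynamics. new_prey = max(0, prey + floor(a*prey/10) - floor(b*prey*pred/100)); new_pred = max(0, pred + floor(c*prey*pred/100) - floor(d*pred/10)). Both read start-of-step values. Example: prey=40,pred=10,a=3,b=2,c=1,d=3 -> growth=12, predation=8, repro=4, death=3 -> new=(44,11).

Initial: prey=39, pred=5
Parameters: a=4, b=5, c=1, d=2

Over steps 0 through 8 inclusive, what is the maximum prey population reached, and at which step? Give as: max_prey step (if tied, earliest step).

Step 1: prey: 39+15-9=45; pred: 5+1-1=5
Step 2: prey: 45+18-11=52; pred: 5+2-1=6
Step 3: prey: 52+20-15=57; pred: 6+3-1=8
Step 4: prey: 57+22-22=57; pred: 8+4-1=11
Step 5: prey: 57+22-31=48; pred: 11+6-2=15
Step 6: prey: 48+19-36=31; pred: 15+7-3=19
Step 7: prey: 31+12-29=14; pred: 19+5-3=21
Step 8: prey: 14+5-14=5; pred: 21+2-4=19
Max prey = 57 at step 3

Answer: 57 3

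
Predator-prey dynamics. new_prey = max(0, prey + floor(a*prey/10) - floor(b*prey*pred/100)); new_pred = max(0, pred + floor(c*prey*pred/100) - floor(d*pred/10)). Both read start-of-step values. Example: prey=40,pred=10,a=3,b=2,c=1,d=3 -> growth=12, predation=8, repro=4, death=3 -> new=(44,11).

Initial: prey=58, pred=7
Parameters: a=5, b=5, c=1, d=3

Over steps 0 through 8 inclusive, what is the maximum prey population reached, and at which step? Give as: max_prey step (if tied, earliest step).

Answer: 70 2

Derivation:
Step 1: prey: 58+29-20=67; pred: 7+4-2=9
Step 2: prey: 67+33-30=70; pred: 9+6-2=13
Step 3: prey: 70+35-45=60; pred: 13+9-3=19
Step 4: prey: 60+30-57=33; pred: 19+11-5=25
Step 5: prey: 33+16-41=8; pred: 25+8-7=26
Step 6: prey: 8+4-10=2; pred: 26+2-7=21
Step 7: prey: 2+1-2=1; pred: 21+0-6=15
Step 8: prey: 1+0-0=1; pred: 15+0-4=11
Max prey = 70 at step 2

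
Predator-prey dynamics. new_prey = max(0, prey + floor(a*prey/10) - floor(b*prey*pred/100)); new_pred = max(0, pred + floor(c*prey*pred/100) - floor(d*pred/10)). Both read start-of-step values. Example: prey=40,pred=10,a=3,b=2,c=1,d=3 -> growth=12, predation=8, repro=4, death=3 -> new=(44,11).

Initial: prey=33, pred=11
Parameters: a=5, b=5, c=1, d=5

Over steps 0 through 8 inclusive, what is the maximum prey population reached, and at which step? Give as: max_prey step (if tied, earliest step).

Answer: 109 8

Derivation:
Step 1: prey: 33+16-18=31; pred: 11+3-5=9
Step 2: prey: 31+15-13=33; pred: 9+2-4=7
Step 3: prey: 33+16-11=38; pred: 7+2-3=6
Step 4: prey: 38+19-11=46; pred: 6+2-3=5
Step 5: prey: 46+23-11=58; pred: 5+2-2=5
Step 6: prey: 58+29-14=73; pred: 5+2-2=5
Step 7: prey: 73+36-18=91; pred: 5+3-2=6
Step 8: prey: 91+45-27=109; pred: 6+5-3=8
Max prey = 109 at step 8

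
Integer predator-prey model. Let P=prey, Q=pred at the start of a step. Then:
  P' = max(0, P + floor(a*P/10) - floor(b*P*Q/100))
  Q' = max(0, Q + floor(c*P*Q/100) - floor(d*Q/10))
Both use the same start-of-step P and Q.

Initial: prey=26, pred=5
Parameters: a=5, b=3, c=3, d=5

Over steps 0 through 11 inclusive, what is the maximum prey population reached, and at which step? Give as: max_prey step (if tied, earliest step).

Step 1: prey: 26+13-3=36; pred: 5+3-2=6
Step 2: prey: 36+18-6=48; pred: 6+6-3=9
Step 3: prey: 48+24-12=60; pred: 9+12-4=17
Step 4: prey: 60+30-30=60; pred: 17+30-8=39
Step 5: prey: 60+30-70=20; pred: 39+70-19=90
Step 6: prey: 20+10-54=0; pred: 90+54-45=99
Step 7: prey: 0+0-0=0; pred: 99+0-49=50
Step 8: prey: 0+0-0=0; pred: 50+0-25=25
Step 9: prey: 0+0-0=0; pred: 25+0-12=13
Step 10: prey: 0+0-0=0; pred: 13+0-6=7
Step 11: prey: 0+0-0=0; pred: 7+0-3=4
Max prey = 60 at step 3

Answer: 60 3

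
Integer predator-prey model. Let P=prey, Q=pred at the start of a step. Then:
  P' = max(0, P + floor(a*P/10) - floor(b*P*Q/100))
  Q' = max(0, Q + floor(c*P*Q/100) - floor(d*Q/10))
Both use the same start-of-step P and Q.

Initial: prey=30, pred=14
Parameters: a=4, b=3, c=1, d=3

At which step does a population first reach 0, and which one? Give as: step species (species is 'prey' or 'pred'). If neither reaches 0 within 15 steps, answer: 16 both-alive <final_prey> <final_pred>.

Step 1: prey: 30+12-12=30; pred: 14+4-4=14
Steps 2-15: state stable at prey=30, pred=14 (no change)
No extinction within 15 steps

Answer: 16 both-alive 30 14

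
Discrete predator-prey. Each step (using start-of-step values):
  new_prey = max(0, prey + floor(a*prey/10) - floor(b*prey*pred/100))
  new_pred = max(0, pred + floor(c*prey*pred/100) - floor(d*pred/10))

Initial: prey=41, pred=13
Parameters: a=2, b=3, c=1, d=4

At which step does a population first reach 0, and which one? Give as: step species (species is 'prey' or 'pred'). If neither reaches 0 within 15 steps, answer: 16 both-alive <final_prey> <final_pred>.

Answer: 16 both-alive 53 2

Derivation:
Step 1: prey: 41+8-15=34; pred: 13+5-5=13
Step 2: prey: 34+6-13=27; pred: 13+4-5=12
Step 3: prey: 27+5-9=23; pred: 12+3-4=11
Step 4: prey: 23+4-7=20; pred: 11+2-4=9
Step 5: prey: 20+4-5=19; pred: 9+1-3=7
Step 6: prey: 19+3-3=19; pred: 7+1-2=6
Step 7: prey: 19+3-3=19; pred: 6+1-2=5
Step 8: prey: 19+3-2=20; pred: 5+0-2=3
Step 9: prey: 20+4-1=23; pred: 3+0-1=2
Step 10: prey: 23+4-1=26; pred: 2+0-0=2
Step 11: prey: 26+5-1=30; pred: 2+0-0=2
Step 12: prey: 30+6-1=35; pred: 2+0-0=2
Step 13: prey: 35+7-2=40; pred: 2+0-0=2
Step 14: prey: 40+8-2=46; pred: 2+0-0=2
Step 15: prey: 46+9-2=53; pred: 2+0-0=2
No extinction within 15 steps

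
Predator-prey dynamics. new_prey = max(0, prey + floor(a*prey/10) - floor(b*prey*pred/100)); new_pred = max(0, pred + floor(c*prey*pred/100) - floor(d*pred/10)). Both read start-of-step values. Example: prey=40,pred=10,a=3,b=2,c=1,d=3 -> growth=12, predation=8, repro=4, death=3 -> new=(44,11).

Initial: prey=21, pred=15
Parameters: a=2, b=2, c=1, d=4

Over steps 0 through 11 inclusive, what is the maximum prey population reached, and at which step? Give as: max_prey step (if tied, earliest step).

Step 1: prey: 21+4-6=19; pred: 15+3-6=12
Step 2: prey: 19+3-4=18; pred: 12+2-4=10
Step 3: prey: 18+3-3=18; pred: 10+1-4=7
Step 4: prey: 18+3-2=19; pred: 7+1-2=6
Step 5: prey: 19+3-2=20; pred: 6+1-2=5
Step 6: prey: 20+4-2=22; pred: 5+1-2=4
Step 7: prey: 22+4-1=25; pred: 4+0-1=3
Step 8: prey: 25+5-1=29; pred: 3+0-1=2
Step 9: prey: 29+5-1=33; pred: 2+0-0=2
Step 10: prey: 33+6-1=38; pred: 2+0-0=2
Step 11: prey: 38+7-1=44; pred: 2+0-0=2
Max prey = 44 at step 11

Answer: 44 11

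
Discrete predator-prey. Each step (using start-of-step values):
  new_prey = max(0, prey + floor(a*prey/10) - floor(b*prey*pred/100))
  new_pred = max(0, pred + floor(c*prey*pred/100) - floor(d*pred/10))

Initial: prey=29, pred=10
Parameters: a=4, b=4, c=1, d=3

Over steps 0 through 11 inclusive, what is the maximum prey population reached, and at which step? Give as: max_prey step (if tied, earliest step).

Step 1: prey: 29+11-11=29; pred: 10+2-3=9
Step 2: prey: 29+11-10=30; pred: 9+2-2=9
Step 3: prey: 30+12-10=32; pred: 9+2-2=9
Step 4: prey: 32+12-11=33; pred: 9+2-2=9
Step 5: prey: 33+13-11=35; pred: 9+2-2=9
Step 6: prey: 35+14-12=37; pred: 9+3-2=10
Step 7: prey: 37+14-14=37; pred: 10+3-3=10
Step 8: prey: 37+14-14=37; pred: 10+3-3=10
Step 9: prey: 37+14-14=37; pred: 10+3-3=10
Step 10: prey: 37+14-14=37; pred: 10+3-3=10
Step 11: prey: 37+14-14=37; pred: 10+3-3=10
Max prey = 37 at step 6

Answer: 37 6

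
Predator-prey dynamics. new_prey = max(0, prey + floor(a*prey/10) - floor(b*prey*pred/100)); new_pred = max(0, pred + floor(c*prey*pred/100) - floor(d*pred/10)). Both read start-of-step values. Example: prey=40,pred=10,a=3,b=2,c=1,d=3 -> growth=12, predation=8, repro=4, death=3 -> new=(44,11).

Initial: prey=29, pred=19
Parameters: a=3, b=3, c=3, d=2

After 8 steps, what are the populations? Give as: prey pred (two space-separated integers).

Step 1: prey: 29+8-16=21; pred: 19+16-3=32
Step 2: prey: 21+6-20=7; pred: 32+20-6=46
Step 3: prey: 7+2-9=0; pred: 46+9-9=46
Step 4: prey: 0+0-0=0; pred: 46+0-9=37
Step 5: prey: 0+0-0=0; pred: 37+0-7=30
Step 6: prey: 0+0-0=0; pred: 30+0-6=24
Step 7: prey: 0+0-0=0; pred: 24+0-4=20
Step 8: prey: 0+0-0=0; pred: 20+0-4=16

Answer: 0 16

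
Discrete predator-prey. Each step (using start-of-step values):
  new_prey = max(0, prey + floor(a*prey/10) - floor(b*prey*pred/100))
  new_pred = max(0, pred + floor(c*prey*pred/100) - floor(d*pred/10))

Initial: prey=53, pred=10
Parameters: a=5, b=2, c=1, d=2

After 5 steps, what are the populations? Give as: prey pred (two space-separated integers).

Answer: 30 93

Derivation:
Step 1: prey: 53+26-10=69; pred: 10+5-2=13
Step 2: prey: 69+34-17=86; pred: 13+8-2=19
Step 3: prey: 86+43-32=97; pred: 19+16-3=32
Step 4: prey: 97+48-62=83; pred: 32+31-6=57
Step 5: prey: 83+41-94=30; pred: 57+47-11=93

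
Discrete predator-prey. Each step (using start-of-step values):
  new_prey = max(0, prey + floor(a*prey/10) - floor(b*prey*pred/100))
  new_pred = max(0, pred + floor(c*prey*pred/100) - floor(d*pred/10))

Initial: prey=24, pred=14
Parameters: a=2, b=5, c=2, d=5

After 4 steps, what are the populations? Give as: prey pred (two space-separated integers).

Answer: 5 3

Derivation:
Step 1: prey: 24+4-16=12; pred: 14+6-7=13
Step 2: prey: 12+2-7=7; pred: 13+3-6=10
Step 3: prey: 7+1-3=5; pred: 10+1-5=6
Step 4: prey: 5+1-1=5; pred: 6+0-3=3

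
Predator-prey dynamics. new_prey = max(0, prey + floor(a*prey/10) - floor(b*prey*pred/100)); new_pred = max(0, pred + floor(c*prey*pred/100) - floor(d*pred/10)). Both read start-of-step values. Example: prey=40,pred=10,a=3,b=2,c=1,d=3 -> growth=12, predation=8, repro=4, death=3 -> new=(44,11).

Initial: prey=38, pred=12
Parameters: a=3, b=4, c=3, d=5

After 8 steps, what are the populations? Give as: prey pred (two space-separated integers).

Answer: 1 2

Derivation:
Step 1: prey: 38+11-18=31; pred: 12+13-6=19
Step 2: prey: 31+9-23=17; pred: 19+17-9=27
Step 3: prey: 17+5-18=4; pred: 27+13-13=27
Step 4: prey: 4+1-4=1; pred: 27+3-13=17
Step 5: prey: 1+0-0=1; pred: 17+0-8=9
Step 6: prey: 1+0-0=1; pred: 9+0-4=5
Step 7: prey: 1+0-0=1; pred: 5+0-2=3
Step 8: prey: 1+0-0=1; pred: 3+0-1=2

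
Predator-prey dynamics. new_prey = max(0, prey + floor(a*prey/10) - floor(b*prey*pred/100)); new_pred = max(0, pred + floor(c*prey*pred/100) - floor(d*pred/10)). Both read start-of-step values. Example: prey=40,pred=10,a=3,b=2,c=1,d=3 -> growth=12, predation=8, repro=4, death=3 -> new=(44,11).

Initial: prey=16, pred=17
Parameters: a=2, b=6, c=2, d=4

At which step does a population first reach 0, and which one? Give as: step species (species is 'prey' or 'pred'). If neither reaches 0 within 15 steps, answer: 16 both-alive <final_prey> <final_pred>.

Step 1: prey: 16+3-16=3; pred: 17+5-6=16
Step 2: prey: 3+0-2=1; pred: 16+0-6=10
Step 3: prey: 1+0-0=1; pred: 10+0-4=6
Step 4: prey: 1+0-0=1; pred: 6+0-2=4
Step 5: prey: 1+0-0=1; pred: 4+0-1=3
Step 6: prey: 1+0-0=1; pred: 3+0-1=2
Step 7: prey: 1+0-0=1; pred: 2+0-0=2
Steps 8-15: state stable at prey=1, pred=2 (no change)
No extinction within 15 steps

Answer: 16 both-alive 1 2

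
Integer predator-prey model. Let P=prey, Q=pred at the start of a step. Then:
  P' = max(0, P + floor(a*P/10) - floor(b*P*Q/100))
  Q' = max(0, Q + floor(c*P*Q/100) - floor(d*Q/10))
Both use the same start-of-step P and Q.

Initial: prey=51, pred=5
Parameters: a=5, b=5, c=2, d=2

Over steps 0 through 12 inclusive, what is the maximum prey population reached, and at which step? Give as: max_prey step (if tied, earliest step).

Answer: 68 2

Derivation:
Step 1: prey: 51+25-12=64; pred: 5+5-1=9
Step 2: prey: 64+32-28=68; pred: 9+11-1=19
Step 3: prey: 68+34-64=38; pred: 19+25-3=41
Step 4: prey: 38+19-77=0; pred: 41+31-8=64
Step 5: prey: 0+0-0=0; pred: 64+0-12=52
Step 6: prey: 0+0-0=0; pred: 52+0-10=42
Step 7: prey: 0+0-0=0; pred: 42+0-8=34
Step 8: prey: 0+0-0=0; pred: 34+0-6=28
Step 9: prey: 0+0-0=0; pred: 28+0-5=23
Step 10: prey: 0+0-0=0; pred: 23+0-4=19
Step 11: prey: 0+0-0=0; pred: 19+0-3=16
Step 12: prey: 0+0-0=0; pred: 16+0-3=13
Max prey = 68 at step 2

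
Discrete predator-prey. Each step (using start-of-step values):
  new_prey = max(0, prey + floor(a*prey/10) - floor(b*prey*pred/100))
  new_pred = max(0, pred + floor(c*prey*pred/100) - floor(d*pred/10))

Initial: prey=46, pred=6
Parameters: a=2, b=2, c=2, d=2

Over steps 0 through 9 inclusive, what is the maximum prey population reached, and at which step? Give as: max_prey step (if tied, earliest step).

Step 1: prey: 46+9-5=50; pred: 6+5-1=10
Step 2: prey: 50+10-10=50; pred: 10+10-2=18
Step 3: prey: 50+10-18=42; pred: 18+18-3=33
Step 4: prey: 42+8-27=23; pred: 33+27-6=54
Step 5: prey: 23+4-24=3; pred: 54+24-10=68
Step 6: prey: 3+0-4=0; pred: 68+4-13=59
Step 7: prey: 0+0-0=0; pred: 59+0-11=48
Step 8: prey: 0+0-0=0; pred: 48+0-9=39
Step 9: prey: 0+0-0=0; pred: 39+0-7=32
Max prey = 50 at step 1

Answer: 50 1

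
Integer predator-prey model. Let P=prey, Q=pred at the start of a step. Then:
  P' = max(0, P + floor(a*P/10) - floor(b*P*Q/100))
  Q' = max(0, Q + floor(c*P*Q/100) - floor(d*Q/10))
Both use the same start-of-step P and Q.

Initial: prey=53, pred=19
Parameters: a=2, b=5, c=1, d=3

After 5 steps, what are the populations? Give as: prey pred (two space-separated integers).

Step 1: prey: 53+10-50=13; pred: 19+10-5=24
Step 2: prey: 13+2-15=0; pred: 24+3-7=20
Step 3: prey: 0+0-0=0; pred: 20+0-6=14
Step 4: prey: 0+0-0=0; pred: 14+0-4=10
Step 5: prey: 0+0-0=0; pred: 10+0-3=7

Answer: 0 7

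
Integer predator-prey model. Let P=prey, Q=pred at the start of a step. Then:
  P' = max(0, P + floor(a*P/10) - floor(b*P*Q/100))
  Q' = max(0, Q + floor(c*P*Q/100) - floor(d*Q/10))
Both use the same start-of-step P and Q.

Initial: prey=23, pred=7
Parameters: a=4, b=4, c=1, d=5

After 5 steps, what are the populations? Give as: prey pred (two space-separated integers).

Step 1: prey: 23+9-6=26; pred: 7+1-3=5
Step 2: prey: 26+10-5=31; pred: 5+1-2=4
Step 3: prey: 31+12-4=39; pred: 4+1-2=3
Step 4: prey: 39+15-4=50; pred: 3+1-1=3
Step 5: prey: 50+20-6=64; pred: 3+1-1=3

Answer: 64 3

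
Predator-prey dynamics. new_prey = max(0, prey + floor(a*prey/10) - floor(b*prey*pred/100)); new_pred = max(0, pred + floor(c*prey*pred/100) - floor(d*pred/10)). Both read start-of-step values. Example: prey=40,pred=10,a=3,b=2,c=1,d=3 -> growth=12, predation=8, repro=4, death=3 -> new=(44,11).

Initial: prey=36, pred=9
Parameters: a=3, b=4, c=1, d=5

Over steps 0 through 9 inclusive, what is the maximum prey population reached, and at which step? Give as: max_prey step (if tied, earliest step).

Step 1: prey: 36+10-12=34; pred: 9+3-4=8
Step 2: prey: 34+10-10=34; pred: 8+2-4=6
Step 3: prey: 34+10-8=36; pred: 6+2-3=5
Step 4: prey: 36+10-7=39; pred: 5+1-2=4
Step 5: prey: 39+11-6=44; pred: 4+1-2=3
Step 6: prey: 44+13-5=52; pred: 3+1-1=3
Step 7: prey: 52+15-6=61; pred: 3+1-1=3
Step 8: prey: 61+18-7=72; pred: 3+1-1=3
Step 9: prey: 72+21-8=85; pred: 3+2-1=4
Max prey = 85 at step 9

Answer: 85 9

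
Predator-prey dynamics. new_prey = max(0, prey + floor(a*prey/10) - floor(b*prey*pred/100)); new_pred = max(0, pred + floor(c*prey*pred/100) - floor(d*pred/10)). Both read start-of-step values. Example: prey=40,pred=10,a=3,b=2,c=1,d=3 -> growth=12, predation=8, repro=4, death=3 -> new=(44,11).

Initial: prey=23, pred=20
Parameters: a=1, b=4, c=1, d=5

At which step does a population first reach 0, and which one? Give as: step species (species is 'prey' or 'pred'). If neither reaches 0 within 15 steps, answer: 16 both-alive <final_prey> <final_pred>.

Step 1: prey: 23+2-18=7; pred: 20+4-10=14
Step 2: prey: 7+0-3=4; pred: 14+0-7=7
Step 3: prey: 4+0-1=3; pred: 7+0-3=4
Step 4: prey: 3+0-0=3; pred: 4+0-2=2
Step 5: prey: 3+0-0=3; pred: 2+0-1=1
Step 6: prey: 3+0-0=3; pred: 1+0-0=1
Steps 7-15: state stable at prey=3, pred=1 (no change)
No extinction within 15 steps

Answer: 16 both-alive 3 1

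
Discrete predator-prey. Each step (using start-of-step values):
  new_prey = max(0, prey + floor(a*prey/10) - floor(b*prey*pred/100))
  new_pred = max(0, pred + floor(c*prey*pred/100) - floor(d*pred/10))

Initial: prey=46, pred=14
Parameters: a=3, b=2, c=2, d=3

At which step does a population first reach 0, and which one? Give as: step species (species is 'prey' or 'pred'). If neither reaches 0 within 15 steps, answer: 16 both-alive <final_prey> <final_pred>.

Step 1: prey: 46+13-12=47; pred: 14+12-4=22
Step 2: prey: 47+14-20=41; pred: 22+20-6=36
Step 3: prey: 41+12-29=24; pred: 36+29-10=55
Step 4: prey: 24+7-26=5; pred: 55+26-16=65
Step 5: prey: 5+1-6=0; pred: 65+6-19=52
First extinction: prey at step 5

Answer: 5 prey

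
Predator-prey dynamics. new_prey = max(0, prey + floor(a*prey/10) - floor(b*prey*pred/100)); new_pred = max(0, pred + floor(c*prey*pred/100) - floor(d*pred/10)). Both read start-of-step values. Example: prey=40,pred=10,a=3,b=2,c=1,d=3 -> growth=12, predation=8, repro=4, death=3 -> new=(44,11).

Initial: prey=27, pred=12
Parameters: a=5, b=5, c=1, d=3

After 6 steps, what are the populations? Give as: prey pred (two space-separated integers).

Step 1: prey: 27+13-16=24; pred: 12+3-3=12
Step 2: prey: 24+12-14=22; pred: 12+2-3=11
Step 3: prey: 22+11-12=21; pred: 11+2-3=10
Step 4: prey: 21+10-10=21; pred: 10+2-3=9
Step 5: prey: 21+10-9=22; pred: 9+1-2=8
Step 6: prey: 22+11-8=25; pred: 8+1-2=7

Answer: 25 7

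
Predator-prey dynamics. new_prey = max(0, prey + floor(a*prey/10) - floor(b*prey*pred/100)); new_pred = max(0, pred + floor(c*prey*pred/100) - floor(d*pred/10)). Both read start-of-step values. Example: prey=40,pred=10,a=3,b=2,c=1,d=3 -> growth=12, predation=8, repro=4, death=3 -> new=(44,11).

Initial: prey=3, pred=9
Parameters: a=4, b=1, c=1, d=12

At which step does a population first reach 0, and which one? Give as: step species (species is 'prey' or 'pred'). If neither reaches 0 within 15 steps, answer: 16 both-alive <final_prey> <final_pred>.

Answer: 1 pred

Derivation:
Step 1: prey: 3+1-0=4; pred: 9+0-10=0
First extinction: pred at step 1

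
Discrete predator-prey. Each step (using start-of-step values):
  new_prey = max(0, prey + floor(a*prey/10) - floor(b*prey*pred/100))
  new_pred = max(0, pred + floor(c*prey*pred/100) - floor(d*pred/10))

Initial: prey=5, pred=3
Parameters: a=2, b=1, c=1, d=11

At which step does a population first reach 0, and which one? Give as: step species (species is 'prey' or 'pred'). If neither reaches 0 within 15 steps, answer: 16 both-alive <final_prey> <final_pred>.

Step 1: prey: 5+1-0=6; pred: 3+0-3=0
First extinction: pred at step 1

Answer: 1 pred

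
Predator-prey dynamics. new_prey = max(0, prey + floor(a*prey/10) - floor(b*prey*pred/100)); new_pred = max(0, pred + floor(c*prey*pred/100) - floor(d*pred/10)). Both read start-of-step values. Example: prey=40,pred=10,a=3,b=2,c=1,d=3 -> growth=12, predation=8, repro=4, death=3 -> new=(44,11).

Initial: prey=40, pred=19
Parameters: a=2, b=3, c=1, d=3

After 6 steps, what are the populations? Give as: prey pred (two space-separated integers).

Answer: 5 7

Derivation:
Step 1: prey: 40+8-22=26; pred: 19+7-5=21
Step 2: prey: 26+5-16=15; pred: 21+5-6=20
Step 3: prey: 15+3-9=9; pred: 20+3-6=17
Step 4: prey: 9+1-4=6; pred: 17+1-5=13
Step 5: prey: 6+1-2=5; pred: 13+0-3=10
Step 6: prey: 5+1-1=5; pred: 10+0-3=7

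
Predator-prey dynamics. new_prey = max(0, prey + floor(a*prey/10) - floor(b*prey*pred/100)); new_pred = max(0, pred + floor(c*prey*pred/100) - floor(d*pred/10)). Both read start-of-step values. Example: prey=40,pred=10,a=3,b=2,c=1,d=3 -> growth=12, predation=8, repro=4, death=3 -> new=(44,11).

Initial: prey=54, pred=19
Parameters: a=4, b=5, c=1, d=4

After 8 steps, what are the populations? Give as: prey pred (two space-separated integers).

Answer: 7 2

Derivation:
Step 1: prey: 54+21-51=24; pred: 19+10-7=22
Step 2: prey: 24+9-26=7; pred: 22+5-8=19
Step 3: prey: 7+2-6=3; pred: 19+1-7=13
Step 4: prey: 3+1-1=3; pred: 13+0-5=8
Step 5: prey: 3+1-1=3; pred: 8+0-3=5
Step 6: prey: 3+1-0=4; pred: 5+0-2=3
Step 7: prey: 4+1-0=5; pred: 3+0-1=2
Step 8: prey: 5+2-0=7; pred: 2+0-0=2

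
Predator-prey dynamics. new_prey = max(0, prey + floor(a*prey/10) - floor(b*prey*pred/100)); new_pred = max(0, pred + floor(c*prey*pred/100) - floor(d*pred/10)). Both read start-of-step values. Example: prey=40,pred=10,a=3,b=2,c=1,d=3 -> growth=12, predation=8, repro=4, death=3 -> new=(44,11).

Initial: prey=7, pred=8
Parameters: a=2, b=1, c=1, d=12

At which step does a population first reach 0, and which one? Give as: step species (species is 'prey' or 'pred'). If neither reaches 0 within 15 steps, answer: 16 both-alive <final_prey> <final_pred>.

Answer: 1 pred

Derivation:
Step 1: prey: 7+1-0=8; pred: 8+0-9=0
First extinction: pred at step 1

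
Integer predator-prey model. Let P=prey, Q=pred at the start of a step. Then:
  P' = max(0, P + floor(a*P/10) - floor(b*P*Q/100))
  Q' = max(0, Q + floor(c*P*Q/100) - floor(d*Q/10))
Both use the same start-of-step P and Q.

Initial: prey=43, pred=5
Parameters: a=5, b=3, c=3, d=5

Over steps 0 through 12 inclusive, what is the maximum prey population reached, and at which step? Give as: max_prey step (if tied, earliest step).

Step 1: prey: 43+21-6=58; pred: 5+6-2=9
Step 2: prey: 58+29-15=72; pred: 9+15-4=20
Step 3: prey: 72+36-43=65; pred: 20+43-10=53
Step 4: prey: 65+32-103=0; pred: 53+103-26=130
Step 5: prey: 0+0-0=0; pred: 130+0-65=65
Step 6: prey: 0+0-0=0; pred: 65+0-32=33
Step 7: prey: 0+0-0=0; pred: 33+0-16=17
Step 8: prey: 0+0-0=0; pred: 17+0-8=9
Step 9: prey: 0+0-0=0; pred: 9+0-4=5
Step 10: prey: 0+0-0=0; pred: 5+0-2=3
Step 11: prey: 0+0-0=0; pred: 3+0-1=2
Step 12: prey: 0+0-0=0; pred: 2+0-1=1
Max prey = 72 at step 2

Answer: 72 2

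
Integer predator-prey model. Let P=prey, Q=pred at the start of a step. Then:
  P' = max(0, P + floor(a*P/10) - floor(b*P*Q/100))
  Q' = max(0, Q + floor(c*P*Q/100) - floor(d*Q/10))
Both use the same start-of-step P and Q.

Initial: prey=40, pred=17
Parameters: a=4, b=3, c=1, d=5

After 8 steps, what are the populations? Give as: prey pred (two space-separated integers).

Step 1: prey: 40+16-20=36; pred: 17+6-8=15
Step 2: prey: 36+14-16=34; pred: 15+5-7=13
Step 3: prey: 34+13-13=34; pred: 13+4-6=11
Step 4: prey: 34+13-11=36; pred: 11+3-5=9
Step 5: prey: 36+14-9=41; pred: 9+3-4=8
Step 6: prey: 41+16-9=48; pred: 8+3-4=7
Step 7: prey: 48+19-10=57; pred: 7+3-3=7
Step 8: prey: 57+22-11=68; pred: 7+3-3=7

Answer: 68 7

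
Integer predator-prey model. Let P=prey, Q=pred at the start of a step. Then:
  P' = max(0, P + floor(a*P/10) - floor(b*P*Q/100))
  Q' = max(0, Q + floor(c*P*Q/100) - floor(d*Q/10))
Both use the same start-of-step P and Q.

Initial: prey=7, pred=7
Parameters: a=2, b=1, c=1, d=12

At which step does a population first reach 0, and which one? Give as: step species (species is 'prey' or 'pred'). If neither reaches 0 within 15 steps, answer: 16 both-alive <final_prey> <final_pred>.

Step 1: prey: 7+1-0=8; pred: 7+0-8=0
First extinction: pred at step 1

Answer: 1 pred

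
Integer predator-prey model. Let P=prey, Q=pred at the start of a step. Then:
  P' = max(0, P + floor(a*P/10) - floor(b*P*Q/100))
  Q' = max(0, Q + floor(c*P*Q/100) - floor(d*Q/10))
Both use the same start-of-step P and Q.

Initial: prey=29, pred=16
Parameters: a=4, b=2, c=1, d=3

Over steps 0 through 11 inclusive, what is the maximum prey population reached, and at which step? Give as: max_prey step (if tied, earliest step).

Answer: 40 5

Derivation:
Step 1: prey: 29+11-9=31; pred: 16+4-4=16
Step 2: prey: 31+12-9=34; pred: 16+4-4=16
Step 3: prey: 34+13-10=37; pred: 16+5-4=17
Step 4: prey: 37+14-12=39; pred: 17+6-5=18
Step 5: prey: 39+15-14=40; pred: 18+7-5=20
Step 6: prey: 40+16-16=40; pred: 20+8-6=22
Step 7: prey: 40+16-17=39; pred: 22+8-6=24
Step 8: prey: 39+15-18=36; pred: 24+9-7=26
Step 9: prey: 36+14-18=32; pred: 26+9-7=28
Step 10: prey: 32+12-17=27; pred: 28+8-8=28
Step 11: prey: 27+10-15=22; pred: 28+7-8=27
Max prey = 40 at step 5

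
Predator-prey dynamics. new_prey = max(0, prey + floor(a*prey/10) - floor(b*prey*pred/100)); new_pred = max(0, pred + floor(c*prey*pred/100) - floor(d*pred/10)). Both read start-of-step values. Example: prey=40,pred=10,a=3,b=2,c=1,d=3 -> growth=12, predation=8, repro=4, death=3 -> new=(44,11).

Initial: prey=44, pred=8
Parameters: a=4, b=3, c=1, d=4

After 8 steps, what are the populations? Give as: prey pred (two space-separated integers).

Answer: 24 29

Derivation:
Step 1: prey: 44+17-10=51; pred: 8+3-3=8
Step 2: prey: 51+20-12=59; pred: 8+4-3=9
Step 3: prey: 59+23-15=67; pred: 9+5-3=11
Step 4: prey: 67+26-22=71; pred: 11+7-4=14
Step 5: prey: 71+28-29=70; pred: 14+9-5=18
Step 6: prey: 70+28-37=61; pred: 18+12-7=23
Step 7: prey: 61+24-42=43; pred: 23+14-9=28
Step 8: prey: 43+17-36=24; pred: 28+12-11=29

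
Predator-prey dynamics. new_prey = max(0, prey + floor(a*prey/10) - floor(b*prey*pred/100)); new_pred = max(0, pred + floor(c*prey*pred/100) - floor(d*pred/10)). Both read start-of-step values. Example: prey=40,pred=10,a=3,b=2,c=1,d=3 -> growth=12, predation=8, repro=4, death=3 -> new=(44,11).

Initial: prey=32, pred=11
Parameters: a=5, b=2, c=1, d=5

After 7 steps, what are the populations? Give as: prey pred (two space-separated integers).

Answer: 169 49

Derivation:
Step 1: prey: 32+16-7=41; pred: 11+3-5=9
Step 2: prey: 41+20-7=54; pred: 9+3-4=8
Step 3: prey: 54+27-8=73; pred: 8+4-4=8
Step 4: prey: 73+36-11=98; pred: 8+5-4=9
Step 5: prey: 98+49-17=130; pred: 9+8-4=13
Step 6: prey: 130+65-33=162; pred: 13+16-6=23
Step 7: prey: 162+81-74=169; pred: 23+37-11=49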